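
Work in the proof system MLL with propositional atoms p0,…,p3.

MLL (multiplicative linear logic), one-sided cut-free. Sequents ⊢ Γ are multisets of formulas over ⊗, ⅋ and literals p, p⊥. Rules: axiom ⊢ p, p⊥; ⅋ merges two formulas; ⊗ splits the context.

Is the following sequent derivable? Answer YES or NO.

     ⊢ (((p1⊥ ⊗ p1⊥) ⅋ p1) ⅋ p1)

Derivation trace:
[⅋]  ⊢ (((p1⊥ ⊗ p1⊥) ⅋ p1) ⅋ p1)
  [⅋]  ⊢ p1, ((p1⊥ ⊗ p1⊥) ⅋ p1)
    [⊗]  ⊢ p1, p1, (p1⊥ ⊗ p1⊥)
      [Ax]  ⊢ p1, p1⊥
      [Ax]  ⊢ p1, p1⊥

Result: YES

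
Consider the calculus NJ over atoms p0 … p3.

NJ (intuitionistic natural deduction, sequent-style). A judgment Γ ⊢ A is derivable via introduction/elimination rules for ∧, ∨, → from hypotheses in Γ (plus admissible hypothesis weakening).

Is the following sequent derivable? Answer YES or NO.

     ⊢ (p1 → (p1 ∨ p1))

Derivation (root first):
[→I]  ⊢ (p1 → (p1 ∨ p1))
  [∨I₁] p1 ⊢ (p1 ∨ p1)
    [Ax] p1 ⊢ p1

Result: YES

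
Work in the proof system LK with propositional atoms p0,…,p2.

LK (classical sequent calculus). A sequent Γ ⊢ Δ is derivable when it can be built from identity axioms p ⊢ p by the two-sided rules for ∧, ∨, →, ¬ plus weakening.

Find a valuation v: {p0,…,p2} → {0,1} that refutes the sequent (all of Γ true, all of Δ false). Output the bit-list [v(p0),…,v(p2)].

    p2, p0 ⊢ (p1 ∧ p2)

Enumerate valuations to refute Γ ⊢ Δ:
  v=000: Γ:[p2=F, p0=F] Δ:[(p1 ∧ p2)=F] refutes=False
  v=001: Γ:[p2=T, p0=F] Δ:[(p1 ∧ p2)=F] refutes=False
  v=010: Γ:[p2=F, p0=F] Δ:[(p1 ∧ p2)=F] refutes=False
  v=011: Γ:[p2=T, p0=F] Δ:[(p1 ∧ p2)=T] refutes=False
  v=100: Γ:[p2=F, p0=T] Δ:[(p1 ∧ p2)=F] refutes=False
  v=101: Γ:[p2=T, p0=T] Δ:[(p1 ∧ p2)=F] refutes=True  ← countermodel

Result: [1, 0, 1]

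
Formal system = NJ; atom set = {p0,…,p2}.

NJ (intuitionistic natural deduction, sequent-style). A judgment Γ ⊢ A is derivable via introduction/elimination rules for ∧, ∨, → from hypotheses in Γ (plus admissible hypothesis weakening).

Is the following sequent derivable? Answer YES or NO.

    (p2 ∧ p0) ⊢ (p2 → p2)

Derivation trace:
[→I] (p2 ∧ p0) ⊢ (p2 → p2)
  [Wk] p2, (p2 ∧ p0) ⊢ p2
    [Ax] p2 ⊢ p2

Result: YES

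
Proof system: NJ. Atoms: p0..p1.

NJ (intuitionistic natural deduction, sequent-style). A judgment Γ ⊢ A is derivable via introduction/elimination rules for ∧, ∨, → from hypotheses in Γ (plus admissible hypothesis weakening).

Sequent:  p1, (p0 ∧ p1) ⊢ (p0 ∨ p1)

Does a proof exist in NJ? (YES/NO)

Proof tree:
[Wk] p1, (p0 ∧ p1) ⊢ (p0 ∨ p1)
  [∨I₂] p1 ⊢ (p0 ∨ p1)
    [Ax] p1 ⊢ p1

Result: YES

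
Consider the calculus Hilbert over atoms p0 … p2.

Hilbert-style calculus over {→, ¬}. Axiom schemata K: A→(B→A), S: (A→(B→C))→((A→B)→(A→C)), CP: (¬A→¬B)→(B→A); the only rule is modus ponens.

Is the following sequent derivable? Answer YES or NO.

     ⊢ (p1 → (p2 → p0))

Truth-table refutation:
  v=000: Γ:[] Δ:[(p1 → (p2 → p0))=T] refutes=False
  v=001: Γ:[] Δ:[(p1 → (p2 → p0))=T] refutes=False
  v=010: Γ:[] Δ:[(p1 → (p2 → p0))=T] refutes=False
  v=011: Γ:[] Δ:[(p1 → (p2 → p0))=F] refutes=True  ← countermodel

Result: NO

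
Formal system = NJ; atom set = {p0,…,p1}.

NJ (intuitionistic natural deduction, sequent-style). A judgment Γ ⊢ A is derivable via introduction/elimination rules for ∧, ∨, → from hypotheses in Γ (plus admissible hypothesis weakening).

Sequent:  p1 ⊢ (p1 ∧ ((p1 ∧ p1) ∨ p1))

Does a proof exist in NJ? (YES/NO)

Proof tree:
[∧I] p1 ⊢ (p1 ∧ ((p1 ∧ p1) ∨ p1))
  [Ax] p1 ⊢ p1
  [∨I₁] p1 ⊢ ((p1 ∧ p1) ∨ p1)
    [∧I] p1 ⊢ (p1 ∧ p1)
      [Ax] p1 ⊢ p1
      [Ax] p1 ⊢ p1

Result: YES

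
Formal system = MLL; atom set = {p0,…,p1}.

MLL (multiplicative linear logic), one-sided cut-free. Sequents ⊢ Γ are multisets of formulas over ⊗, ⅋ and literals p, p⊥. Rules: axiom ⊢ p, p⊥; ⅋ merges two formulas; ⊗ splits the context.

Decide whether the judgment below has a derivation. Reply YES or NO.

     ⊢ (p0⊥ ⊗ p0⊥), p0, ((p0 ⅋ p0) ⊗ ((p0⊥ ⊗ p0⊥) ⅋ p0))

Derivation trace:
[⊗]  ⊢ (p0⊥ ⊗ p0⊥), p0, ((p0 ⅋ p0) ⊗ ((p0⊥ ⊗ p0⊥) ⅋ p0))
  [⅋]  ⊢ (p0⊥ ⊗ p0⊥), (p0 ⅋ p0)
    [⊗]  ⊢ p0, p0, (p0⊥ ⊗ p0⊥)
      [Ax]  ⊢ p0, p0⊥
      [Ax]  ⊢ p0, p0⊥
  [⅋]  ⊢ p0, ((p0⊥ ⊗ p0⊥) ⅋ p0)
    [⊗]  ⊢ p0, p0, (p0⊥ ⊗ p0⊥)
      [Ax]  ⊢ p0, p0⊥
      [Ax]  ⊢ p0, p0⊥

Result: YES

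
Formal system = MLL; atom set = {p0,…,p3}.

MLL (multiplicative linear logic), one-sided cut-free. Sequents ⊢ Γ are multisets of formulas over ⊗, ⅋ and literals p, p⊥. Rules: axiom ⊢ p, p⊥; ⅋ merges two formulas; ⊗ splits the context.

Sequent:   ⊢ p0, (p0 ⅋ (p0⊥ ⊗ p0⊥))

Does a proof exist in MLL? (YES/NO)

Derivation (root first):
[⅋]  ⊢ p0, (p0 ⅋ (p0⊥ ⊗ p0⊥))
  [⊗]  ⊢ p0, p0, (p0⊥ ⊗ p0⊥)
    [Ax]  ⊢ p0, p0⊥
    [Ax]  ⊢ p0, p0⊥

Result: YES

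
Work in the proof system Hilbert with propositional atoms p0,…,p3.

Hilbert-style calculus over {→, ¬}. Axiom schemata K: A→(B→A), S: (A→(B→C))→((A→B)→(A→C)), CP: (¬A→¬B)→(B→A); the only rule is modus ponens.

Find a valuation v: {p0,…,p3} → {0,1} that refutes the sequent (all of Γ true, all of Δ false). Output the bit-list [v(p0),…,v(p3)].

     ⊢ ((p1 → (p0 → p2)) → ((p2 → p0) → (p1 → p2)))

Truth-table refutation:
  v=0000: Γ:[] Δ:[((p1 → (p0 → p2)) → ((p2 → p0) → (p1 → p2)))=T] refutes=False
  v=0001: Γ:[] Δ:[((p1 → (p0 → p2)) → ((p2 → p0) → (p1 → p2)))=T] refutes=False
  v=0010: Γ:[] Δ:[((p1 → (p0 → p2)) → ((p2 → p0) → (p1 → p2)))=T] refutes=False
  v=0011: Γ:[] Δ:[((p1 → (p0 → p2)) → ((p2 → p0) → (p1 → p2)))=T] refutes=False
  v=0100: Γ:[] Δ:[((p1 → (p0 → p2)) → ((p2 → p0) → (p1 → p2)))=F] refutes=True  ← countermodel

Result: [0, 1, 0, 0]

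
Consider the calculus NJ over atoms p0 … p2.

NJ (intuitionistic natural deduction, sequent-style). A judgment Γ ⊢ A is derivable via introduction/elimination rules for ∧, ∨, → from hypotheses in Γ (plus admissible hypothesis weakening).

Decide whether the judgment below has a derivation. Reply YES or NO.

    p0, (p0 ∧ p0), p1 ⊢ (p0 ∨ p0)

Derivation (root first):
[Wk] p0, (p0 ∧ p0), p1 ⊢ (p0 ∨ p0)
  [Wk] p0, (p0 ∧ p0) ⊢ (p0 ∨ p0)
    [∨I₂] p0 ⊢ (p0 ∨ p0)
      [Ax] p0 ⊢ p0

Result: YES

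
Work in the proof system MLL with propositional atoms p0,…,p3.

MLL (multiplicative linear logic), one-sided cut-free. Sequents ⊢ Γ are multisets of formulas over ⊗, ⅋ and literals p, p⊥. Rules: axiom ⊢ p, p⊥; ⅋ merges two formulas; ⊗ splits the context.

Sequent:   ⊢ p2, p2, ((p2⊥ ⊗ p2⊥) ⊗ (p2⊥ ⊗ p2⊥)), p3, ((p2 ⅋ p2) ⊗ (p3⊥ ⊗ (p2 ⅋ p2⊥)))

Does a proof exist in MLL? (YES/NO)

Derivation (root first):
[⊗]  ⊢ p2, p2, ((p2⊥ ⊗ p2⊥) ⊗ (p2⊥ ⊗ p2⊥)), p3, ((p2 ⅋ p2) ⊗ (p3⊥ ⊗ (p2 ⅋ p2⊥)))
  [⅋]  ⊢ p2, p2, ((p2⊥ ⊗ p2⊥) ⊗ (p2⊥ ⊗ p2⊥)), (p2 ⅋ p2)
    [⊗]  ⊢ p2, p2, p2, p2, ((p2⊥ ⊗ p2⊥) ⊗ (p2⊥ ⊗ p2⊥))
      [⊗]  ⊢ p2, p2, (p2⊥ ⊗ p2⊥)
        [Ax]  ⊢ p2, p2⊥
        [Ax]  ⊢ p2, p2⊥
      [⊗]  ⊢ p2, p2, (p2⊥ ⊗ p2⊥)
        [Ax]  ⊢ p2, p2⊥
        [Ax]  ⊢ p2, p2⊥
  [⊗]  ⊢ p3, (p3⊥ ⊗ (p2 ⅋ p2⊥))
    [Ax]  ⊢ p3, p3⊥
    [⅋]  ⊢ (p2 ⅋ p2⊥)
      [Ax]  ⊢ p2, p2⊥

Result: YES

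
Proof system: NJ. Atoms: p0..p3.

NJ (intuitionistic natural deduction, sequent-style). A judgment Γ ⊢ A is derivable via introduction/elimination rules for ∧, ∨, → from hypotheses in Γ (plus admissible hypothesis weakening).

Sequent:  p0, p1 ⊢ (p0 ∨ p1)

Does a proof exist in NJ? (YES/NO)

Derivation (root first):
[Wk] p0, p1 ⊢ (p0 ∨ p1)
  [∨I₁] p0 ⊢ (p0 ∨ p1)
    [Ax] p0 ⊢ p0

Result: YES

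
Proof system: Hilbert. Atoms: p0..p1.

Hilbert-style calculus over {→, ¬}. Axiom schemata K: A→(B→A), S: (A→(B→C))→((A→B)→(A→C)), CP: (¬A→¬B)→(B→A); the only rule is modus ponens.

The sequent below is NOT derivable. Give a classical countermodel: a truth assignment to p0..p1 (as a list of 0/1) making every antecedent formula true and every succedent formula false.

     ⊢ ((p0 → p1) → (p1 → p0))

Truth-table refutation:
  v=00: Γ:[] Δ:[((p0 → p1) → (p1 → p0))=T] refutes=False
  v=01: Γ:[] Δ:[((p0 → p1) → (p1 → p0))=F] refutes=True  ← countermodel

Result: [0, 1]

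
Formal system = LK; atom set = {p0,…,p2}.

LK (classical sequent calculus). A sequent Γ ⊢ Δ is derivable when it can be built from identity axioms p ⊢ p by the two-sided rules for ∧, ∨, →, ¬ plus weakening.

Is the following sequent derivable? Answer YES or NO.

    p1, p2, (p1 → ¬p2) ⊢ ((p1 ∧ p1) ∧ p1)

Derivation trace:
[∧R] p1, p2, (p1 → ¬p2) ⊢ ((p1 ∧ p1) ∧ p1)
  [∧R] p1 ⊢ (p1 ∧ p1)
    [Ax] p1 ⊢ p1
    [Ax] p1 ⊢ p1
  [WR] p1, p2, (p1 → ¬p2) ⊢ p1
    [→L] p1, p2, (p1 → ¬p2) ⊢ 
      [Ax] p1 ⊢ p1
      [¬L] p2, ¬p2 ⊢ 
        [Ax] p2 ⊢ p2

Result: YES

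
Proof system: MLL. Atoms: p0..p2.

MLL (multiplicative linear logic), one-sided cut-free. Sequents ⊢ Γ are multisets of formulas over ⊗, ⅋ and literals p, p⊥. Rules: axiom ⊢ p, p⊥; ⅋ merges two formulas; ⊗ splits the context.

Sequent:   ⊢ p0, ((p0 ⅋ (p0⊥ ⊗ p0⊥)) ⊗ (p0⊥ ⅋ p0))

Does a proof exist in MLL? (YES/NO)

Derivation trace:
[⊗]  ⊢ p0, ((p0 ⅋ (p0⊥ ⊗ p0⊥)) ⊗ (p0⊥ ⅋ p0))
  [⅋]  ⊢ p0, (p0 ⅋ (p0⊥ ⊗ p0⊥))
    [⊗]  ⊢ p0, p0, (p0⊥ ⊗ p0⊥)
      [Ax]  ⊢ p0, p0⊥
      [Ax]  ⊢ p0, p0⊥
  [⅋]  ⊢ (p0⊥ ⅋ p0)
    [Ax]  ⊢ p0, p0⊥

Result: YES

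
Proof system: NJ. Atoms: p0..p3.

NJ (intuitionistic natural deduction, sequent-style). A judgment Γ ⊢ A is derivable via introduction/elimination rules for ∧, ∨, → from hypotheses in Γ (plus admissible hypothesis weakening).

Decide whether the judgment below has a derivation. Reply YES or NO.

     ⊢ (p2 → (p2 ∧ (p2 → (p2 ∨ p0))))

Derivation (root first):
[→I]  ⊢ (p2 → (p2 ∧ (p2 → (p2 ∨ p0))))
  [∧I] p2 ⊢ (p2 ∧ (p2 → (p2 ∨ p0)))
    [Ax] p2 ⊢ p2
    [→I]  ⊢ (p2 → (p2 ∨ p0))
      [∨I₁] p2 ⊢ (p2 ∨ p0)
        [Ax] p2 ⊢ p2

Result: YES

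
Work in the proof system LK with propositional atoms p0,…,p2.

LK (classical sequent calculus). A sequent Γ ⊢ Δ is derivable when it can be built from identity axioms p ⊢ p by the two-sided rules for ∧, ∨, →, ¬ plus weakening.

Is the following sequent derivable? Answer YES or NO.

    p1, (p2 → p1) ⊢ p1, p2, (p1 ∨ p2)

Proof tree:
[→L] p1, (p2 → p1) ⊢ p1, p2, (p1 ∨ p2)
  [WR] p1 ⊢ p1, p2, p1, p2
    [WR] p1 ⊢ p1, p2, p1
      [WR] p1 ⊢ p1, p2
        [Ax] p1 ⊢ p1
  [∨R] p1 ⊢ (p1 ∨ p2)
    [WR] p1 ⊢ p1, p2
      [Ax] p1 ⊢ p1

Result: YES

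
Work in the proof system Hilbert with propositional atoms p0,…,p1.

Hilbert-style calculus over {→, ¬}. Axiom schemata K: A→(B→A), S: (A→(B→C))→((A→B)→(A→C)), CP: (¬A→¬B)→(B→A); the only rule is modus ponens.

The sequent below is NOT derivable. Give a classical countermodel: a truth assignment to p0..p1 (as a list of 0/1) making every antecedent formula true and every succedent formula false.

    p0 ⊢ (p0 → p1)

Truth-table refutation:
  v=00: Γ:[p0=F] Δ:[(p0 → p1)=T] refutes=False
  v=01: Γ:[p0=F] Δ:[(p0 → p1)=T] refutes=False
  v=10: Γ:[p0=T] Δ:[(p0 → p1)=F] refutes=True  ← countermodel

Result: [1, 0]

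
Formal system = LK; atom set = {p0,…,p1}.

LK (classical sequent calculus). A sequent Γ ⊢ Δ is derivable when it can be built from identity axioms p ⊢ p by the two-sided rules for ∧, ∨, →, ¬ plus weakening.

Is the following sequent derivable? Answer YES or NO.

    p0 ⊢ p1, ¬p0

Truth-table refutation:
  v=00: Γ:[p0=F] Δ:[p1=F, ¬p0=T] refutes=False
  v=01: Γ:[p0=F] Δ:[p1=T, ¬p0=T] refutes=False
  v=10: Γ:[p0=T] Δ:[p1=F, ¬p0=F] refutes=True  ← countermodel

Result: NO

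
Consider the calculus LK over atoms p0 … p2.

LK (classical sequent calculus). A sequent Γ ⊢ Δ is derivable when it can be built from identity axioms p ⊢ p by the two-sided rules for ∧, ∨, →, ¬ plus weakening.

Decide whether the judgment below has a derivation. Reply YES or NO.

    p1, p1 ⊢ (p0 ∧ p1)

Enumerate valuations to refute Γ ⊢ Δ:
  v=000: Γ:[p1=F, p1=F] Δ:[(p0 ∧ p1)=F] refutes=False
  v=001: Γ:[p1=F, p1=F] Δ:[(p0 ∧ p1)=F] refutes=False
  v=010: Γ:[p1=T, p1=T] Δ:[(p0 ∧ p1)=F] refutes=True  ← countermodel

Result: NO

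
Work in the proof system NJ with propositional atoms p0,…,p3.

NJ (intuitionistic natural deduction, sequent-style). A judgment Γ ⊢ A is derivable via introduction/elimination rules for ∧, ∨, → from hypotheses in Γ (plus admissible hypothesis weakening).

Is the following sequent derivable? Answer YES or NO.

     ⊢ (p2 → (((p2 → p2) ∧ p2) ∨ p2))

Derivation trace:
[→I]  ⊢ (p2 → (((p2 → p2) ∧ p2) ∨ p2))
  [∨I₁] p2 ⊢ (((p2 → p2) ∧ p2) ∨ p2)
    [∧I] p2 ⊢ ((p2 → p2) ∧ p2)
      [→I]  ⊢ (p2 → p2)
        [Ax] p2 ⊢ p2
      [Ax] p2 ⊢ p2

Result: YES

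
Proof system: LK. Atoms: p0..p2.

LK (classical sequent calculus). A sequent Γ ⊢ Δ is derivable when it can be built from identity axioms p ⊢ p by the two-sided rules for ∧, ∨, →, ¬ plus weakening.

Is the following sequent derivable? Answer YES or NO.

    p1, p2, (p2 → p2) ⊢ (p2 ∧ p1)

Derivation (root first):
[→L] p1, p2, (p2 → p2) ⊢ (p2 ∧ p1)
  [Ax] p2 ⊢ p2
  [∧R] p1, p2 ⊢ (p2 ∧ p1)
    [Ax] p2 ⊢ p2
    [Ax] p1 ⊢ p1

Result: YES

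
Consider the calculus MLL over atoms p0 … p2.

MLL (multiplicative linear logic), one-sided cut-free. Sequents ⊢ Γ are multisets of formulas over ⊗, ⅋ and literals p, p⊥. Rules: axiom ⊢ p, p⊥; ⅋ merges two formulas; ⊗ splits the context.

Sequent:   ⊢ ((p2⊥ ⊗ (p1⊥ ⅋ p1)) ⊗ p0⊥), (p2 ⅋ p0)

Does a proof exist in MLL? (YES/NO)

Proof tree:
[⅋]  ⊢ ((p2⊥ ⊗ (p1⊥ ⅋ p1)) ⊗ p0⊥), (p2 ⅋ p0)
  [⊗]  ⊢ p2, p0, ((p2⊥ ⊗ (p1⊥ ⅋ p1)) ⊗ p0⊥)
    [⊗]  ⊢ p2, (p2⊥ ⊗ (p1⊥ ⅋ p1))
      [Ax]  ⊢ p2, p2⊥
      [⅋]  ⊢ (p1⊥ ⅋ p1)
        [Ax]  ⊢ p1, p1⊥
    [Ax]  ⊢ p0, p0⊥

Result: YES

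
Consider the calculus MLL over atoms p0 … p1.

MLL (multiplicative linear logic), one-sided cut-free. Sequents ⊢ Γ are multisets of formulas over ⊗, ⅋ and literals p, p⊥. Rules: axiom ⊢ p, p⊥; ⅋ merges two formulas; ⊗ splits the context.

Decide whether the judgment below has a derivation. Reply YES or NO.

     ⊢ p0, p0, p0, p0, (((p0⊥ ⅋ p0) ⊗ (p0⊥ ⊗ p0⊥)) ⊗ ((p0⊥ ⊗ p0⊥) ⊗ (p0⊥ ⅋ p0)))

Proof tree:
[⊗]  ⊢ p0, p0, p0, p0, (((p0⊥ ⅋ p0) ⊗ (p0⊥ ⊗ p0⊥)) ⊗ ((p0⊥ ⊗ p0⊥) ⊗ (p0⊥ ⅋ p0)))
  [⊗]  ⊢ p0, p0, ((p0⊥ ⅋ p0) ⊗ (p0⊥ ⊗ p0⊥))
    [⅋]  ⊢ (p0⊥ ⅋ p0)
      [Ax]  ⊢ p0, p0⊥
    [⊗]  ⊢ p0, p0, (p0⊥ ⊗ p0⊥)
      [Ax]  ⊢ p0, p0⊥
      [Ax]  ⊢ p0, p0⊥
  [⊗]  ⊢ p0, p0, ((p0⊥ ⊗ p0⊥) ⊗ (p0⊥ ⅋ p0))
    [⊗]  ⊢ p0, p0, (p0⊥ ⊗ p0⊥)
      [Ax]  ⊢ p0, p0⊥
      [Ax]  ⊢ p0, p0⊥
    [⅋]  ⊢ (p0⊥ ⅋ p0)
      [Ax]  ⊢ p0, p0⊥

Result: YES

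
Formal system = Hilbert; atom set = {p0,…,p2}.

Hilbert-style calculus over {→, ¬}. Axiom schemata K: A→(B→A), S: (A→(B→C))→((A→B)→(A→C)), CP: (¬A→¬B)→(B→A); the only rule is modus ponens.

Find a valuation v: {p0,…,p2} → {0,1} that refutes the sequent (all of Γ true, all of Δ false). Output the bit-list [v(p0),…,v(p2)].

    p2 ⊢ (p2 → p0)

Search for a countermodel by truth-table:
  v=000: Γ:[p2=F] Δ:[(p2 → p0)=T] refutes=False
  v=001: Γ:[p2=T] Δ:[(p2 → p0)=F] refutes=True  ← countermodel

Result: [0, 0, 1]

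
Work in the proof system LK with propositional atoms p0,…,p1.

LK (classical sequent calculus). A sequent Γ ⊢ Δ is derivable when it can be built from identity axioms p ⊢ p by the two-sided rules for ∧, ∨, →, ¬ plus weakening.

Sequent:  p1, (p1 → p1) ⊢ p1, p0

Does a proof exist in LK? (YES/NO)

Derivation (root first):
[WR] p1, (p1 → p1) ⊢ p1, p0
  [→L] p1, (p1 → p1) ⊢ p1
    [Ax] p1 ⊢ p1
    [Ax] p1 ⊢ p1

Result: YES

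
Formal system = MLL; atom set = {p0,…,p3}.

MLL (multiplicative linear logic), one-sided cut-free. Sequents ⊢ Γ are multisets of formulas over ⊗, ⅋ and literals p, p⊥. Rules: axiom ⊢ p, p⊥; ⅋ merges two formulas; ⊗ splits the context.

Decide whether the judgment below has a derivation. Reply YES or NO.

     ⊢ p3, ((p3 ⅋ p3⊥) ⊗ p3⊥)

Derivation (root first):
[⊗]  ⊢ p3, ((p3 ⅋ p3⊥) ⊗ p3⊥)
  [⅋]  ⊢ (p3 ⅋ p3⊥)
    [Ax]  ⊢ p3, p3⊥
  [Ax]  ⊢ p3, p3⊥

Result: YES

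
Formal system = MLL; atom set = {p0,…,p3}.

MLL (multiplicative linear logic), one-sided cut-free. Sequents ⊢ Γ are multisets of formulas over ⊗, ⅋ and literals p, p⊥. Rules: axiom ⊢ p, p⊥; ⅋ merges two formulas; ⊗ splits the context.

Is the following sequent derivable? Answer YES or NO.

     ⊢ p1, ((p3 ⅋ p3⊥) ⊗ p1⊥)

Derivation trace:
[⊗]  ⊢ p1, ((p3 ⅋ p3⊥) ⊗ p1⊥)
  [⅋]  ⊢ (p3 ⅋ p3⊥)
    [Ax]  ⊢ p3, p3⊥
  [Ax]  ⊢ p1, p1⊥

Result: YES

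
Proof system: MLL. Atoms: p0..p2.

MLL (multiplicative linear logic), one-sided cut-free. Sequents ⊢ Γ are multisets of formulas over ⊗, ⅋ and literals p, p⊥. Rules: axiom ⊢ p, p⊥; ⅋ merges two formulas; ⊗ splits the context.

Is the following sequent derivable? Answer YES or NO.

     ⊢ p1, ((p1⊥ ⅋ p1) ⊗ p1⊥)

Derivation (root first):
[⊗]  ⊢ p1, ((p1⊥ ⅋ p1) ⊗ p1⊥)
  [⅋]  ⊢ (p1⊥ ⅋ p1)
    [Ax]  ⊢ p1, p1⊥
  [Ax]  ⊢ p1, p1⊥

Result: YES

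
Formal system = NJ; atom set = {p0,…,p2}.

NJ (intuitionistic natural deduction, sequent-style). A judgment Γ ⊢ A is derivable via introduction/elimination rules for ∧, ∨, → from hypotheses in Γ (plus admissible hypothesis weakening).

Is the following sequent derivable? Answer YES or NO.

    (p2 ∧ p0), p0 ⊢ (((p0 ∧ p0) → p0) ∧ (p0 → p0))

Derivation trace:
[∧I] (p2 ∧ p0), p0 ⊢ (((p0 ∧ p0) → p0) ∧ (p0 → p0))
  [Wk] p0, (p2 ∧ p0) ⊢ ((p0 ∧ p0) → p0)
    [→I] p0 ⊢ ((p0 ∧ p0) → p0)
      [Wk] p0, (p0 ∧ p0) ⊢ p0
        [Ax] p0 ⊢ p0
  [→I]  ⊢ (p0 → p0)
    [Ax] p0 ⊢ p0

Result: YES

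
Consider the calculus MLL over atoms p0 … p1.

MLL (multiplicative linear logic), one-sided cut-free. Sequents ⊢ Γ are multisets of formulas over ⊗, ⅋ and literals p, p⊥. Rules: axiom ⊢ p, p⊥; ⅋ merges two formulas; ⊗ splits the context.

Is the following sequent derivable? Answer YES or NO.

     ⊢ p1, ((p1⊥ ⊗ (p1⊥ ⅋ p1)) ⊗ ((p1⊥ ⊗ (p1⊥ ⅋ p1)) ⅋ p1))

Derivation trace:
[⊗]  ⊢ p1, ((p1⊥ ⊗ (p1⊥ ⅋ p1)) ⊗ ((p1⊥ ⊗ (p1⊥ ⅋ p1)) ⅋ p1))
  [⊗]  ⊢ p1, (p1⊥ ⊗ (p1⊥ ⅋ p1))
    [Ax]  ⊢ p1, p1⊥
    [⅋]  ⊢ (p1⊥ ⅋ p1)
      [Ax]  ⊢ p1, p1⊥
  [⅋]  ⊢ ((p1⊥ ⊗ (p1⊥ ⅋ p1)) ⅋ p1)
    [⊗]  ⊢ p1, (p1⊥ ⊗ (p1⊥ ⅋ p1))
      [Ax]  ⊢ p1, p1⊥
      [⅋]  ⊢ (p1⊥ ⅋ p1)
        [Ax]  ⊢ p1, p1⊥

Result: YES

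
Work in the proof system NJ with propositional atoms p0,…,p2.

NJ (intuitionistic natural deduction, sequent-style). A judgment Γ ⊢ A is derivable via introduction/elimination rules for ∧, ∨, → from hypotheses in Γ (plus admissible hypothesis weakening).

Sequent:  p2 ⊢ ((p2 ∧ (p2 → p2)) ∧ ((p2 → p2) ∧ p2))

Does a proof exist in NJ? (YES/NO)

Proof tree:
[∧I] p2 ⊢ ((p2 ∧ (p2 → p2)) ∧ ((p2 → p2) ∧ p2))
  [∧I] p2 ⊢ (p2 ∧ (p2 → p2))
    [Ax] p2 ⊢ p2
    [→I]  ⊢ (p2 → p2)
      [Ax] p2 ⊢ p2
  [∧I] p2 ⊢ ((p2 → p2) ∧ p2)
    [→I]  ⊢ (p2 → p2)
      [Ax] p2 ⊢ p2
    [Ax] p2 ⊢ p2

Result: YES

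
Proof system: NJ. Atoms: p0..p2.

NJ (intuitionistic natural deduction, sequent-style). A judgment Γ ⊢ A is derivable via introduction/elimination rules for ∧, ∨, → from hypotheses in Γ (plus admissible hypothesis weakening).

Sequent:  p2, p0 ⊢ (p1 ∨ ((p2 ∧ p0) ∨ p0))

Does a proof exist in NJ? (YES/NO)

Proof tree:
[∨I₂] p2, p0 ⊢ (p1 ∨ ((p2 ∧ p0) ∨ p0))
  [∨I₁] p2, p0 ⊢ ((p2 ∧ p0) ∨ p0)
    [∧I] p2, p0 ⊢ (p2 ∧ p0)
      [Ax] p2 ⊢ p2
      [Ax] p0 ⊢ p0

Result: YES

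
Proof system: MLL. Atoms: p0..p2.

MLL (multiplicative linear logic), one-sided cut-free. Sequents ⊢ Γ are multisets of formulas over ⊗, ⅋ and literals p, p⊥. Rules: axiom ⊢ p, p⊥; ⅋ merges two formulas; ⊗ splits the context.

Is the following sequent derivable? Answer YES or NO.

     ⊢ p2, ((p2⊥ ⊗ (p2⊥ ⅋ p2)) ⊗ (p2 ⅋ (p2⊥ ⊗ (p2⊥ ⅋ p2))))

Proof tree:
[⊗]  ⊢ p2, ((p2⊥ ⊗ (p2⊥ ⅋ p2)) ⊗ (p2 ⅋ (p2⊥ ⊗ (p2⊥ ⅋ p2))))
  [⊗]  ⊢ p2, (p2⊥ ⊗ (p2⊥ ⅋ p2))
    [Ax]  ⊢ p2, p2⊥
    [⅋]  ⊢ (p2⊥ ⅋ p2)
      [Ax]  ⊢ p2, p2⊥
  [⅋]  ⊢ (p2 ⅋ (p2⊥ ⊗ (p2⊥ ⅋ p2)))
    [⊗]  ⊢ p2, (p2⊥ ⊗ (p2⊥ ⅋ p2))
      [Ax]  ⊢ p2, p2⊥
      [⅋]  ⊢ (p2⊥ ⅋ p2)
        [Ax]  ⊢ p2, p2⊥

Result: YES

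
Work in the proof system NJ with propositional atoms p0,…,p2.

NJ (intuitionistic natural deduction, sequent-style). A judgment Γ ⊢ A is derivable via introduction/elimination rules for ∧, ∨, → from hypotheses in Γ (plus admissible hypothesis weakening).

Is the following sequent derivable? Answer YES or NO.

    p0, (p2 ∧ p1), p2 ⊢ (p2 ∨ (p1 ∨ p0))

Proof tree:
[Wk] p0, (p2 ∧ p1), p2 ⊢ (p2 ∨ (p1 ∨ p0))
  [∨I₂] p0, (p2 ∧ p1) ⊢ (p2 ∨ (p1 ∨ p0))
    [Wk] p0, (p2 ∧ p1) ⊢ (p1 ∨ p0)
      [∨I₂] p0 ⊢ (p1 ∨ p0)
        [Ax] p0 ⊢ p0

Result: YES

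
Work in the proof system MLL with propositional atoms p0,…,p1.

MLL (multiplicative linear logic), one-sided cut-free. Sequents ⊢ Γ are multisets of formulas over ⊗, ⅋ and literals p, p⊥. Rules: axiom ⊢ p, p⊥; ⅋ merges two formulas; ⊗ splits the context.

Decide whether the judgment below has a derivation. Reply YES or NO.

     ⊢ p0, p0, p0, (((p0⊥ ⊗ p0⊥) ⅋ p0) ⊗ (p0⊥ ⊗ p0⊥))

Derivation (root first):
[⊗]  ⊢ p0, p0, p0, (((p0⊥ ⊗ p0⊥) ⅋ p0) ⊗ (p0⊥ ⊗ p0⊥))
  [⅋]  ⊢ p0, ((p0⊥ ⊗ p0⊥) ⅋ p0)
    [⊗]  ⊢ p0, p0, (p0⊥ ⊗ p0⊥)
      [Ax]  ⊢ p0, p0⊥
      [Ax]  ⊢ p0, p0⊥
  [⊗]  ⊢ p0, p0, (p0⊥ ⊗ p0⊥)
    [Ax]  ⊢ p0, p0⊥
    [Ax]  ⊢ p0, p0⊥

Result: YES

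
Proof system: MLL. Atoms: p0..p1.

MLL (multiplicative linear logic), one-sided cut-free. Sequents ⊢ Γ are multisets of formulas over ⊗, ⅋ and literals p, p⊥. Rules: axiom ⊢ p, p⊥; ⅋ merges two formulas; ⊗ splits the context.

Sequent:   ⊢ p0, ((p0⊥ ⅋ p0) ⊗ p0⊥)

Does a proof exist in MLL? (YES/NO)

Proof tree:
[⊗]  ⊢ p0, ((p0⊥ ⅋ p0) ⊗ p0⊥)
  [⅋]  ⊢ (p0⊥ ⅋ p0)
    [Ax]  ⊢ p0, p0⊥
  [Ax]  ⊢ p0, p0⊥

Result: YES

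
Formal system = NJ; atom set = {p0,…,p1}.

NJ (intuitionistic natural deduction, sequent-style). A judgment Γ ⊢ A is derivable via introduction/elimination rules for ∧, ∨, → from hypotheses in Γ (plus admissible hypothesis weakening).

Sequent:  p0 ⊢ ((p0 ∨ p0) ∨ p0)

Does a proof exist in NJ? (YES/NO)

Derivation trace:
[∨I₁] p0 ⊢ ((p0 ∨ p0) ∨ p0)
  [∨I₂] p0 ⊢ (p0 ∨ p0)
    [Ax] p0 ⊢ p0

Result: YES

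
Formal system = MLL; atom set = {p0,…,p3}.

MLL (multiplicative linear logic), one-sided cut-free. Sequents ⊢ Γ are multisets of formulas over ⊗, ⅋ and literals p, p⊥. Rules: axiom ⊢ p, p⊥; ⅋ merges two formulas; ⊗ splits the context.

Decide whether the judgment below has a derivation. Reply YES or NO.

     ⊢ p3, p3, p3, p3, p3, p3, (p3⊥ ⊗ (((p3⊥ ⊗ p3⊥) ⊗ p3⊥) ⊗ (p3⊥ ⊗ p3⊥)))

Derivation (root first):
[⊗]  ⊢ p3, p3, p3, p3, p3, p3, (p3⊥ ⊗ (((p3⊥ ⊗ p3⊥) ⊗ p3⊥) ⊗ (p3⊥ ⊗ p3⊥)))
  [Ax]  ⊢ p3, p3⊥
  [⊗]  ⊢ p3, p3, p3, p3, p3, (((p3⊥ ⊗ p3⊥) ⊗ p3⊥) ⊗ (p3⊥ ⊗ p3⊥))
    [⊗]  ⊢ p3, p3, p3, ((p3⊥ ⊗ p3⊥) ⊗ p3⊥)
      [⊗]  ⊢ p3, p3, (p3⊥ ⊗ p3⊥)
        [Ax]  ⊢ p3, p3⊥
        [Ax]  ⊢ p3, p3⊥
      [Ax]  ⊢ p3, p3⊥
    [⊗]  ⊢ p3, p3, (p3⊥ ⊗ p3⊥)
      [Ax]  ⊢ p3, p3⊥
      [Ax]  ⊢ p3, p3⊥

Result: YES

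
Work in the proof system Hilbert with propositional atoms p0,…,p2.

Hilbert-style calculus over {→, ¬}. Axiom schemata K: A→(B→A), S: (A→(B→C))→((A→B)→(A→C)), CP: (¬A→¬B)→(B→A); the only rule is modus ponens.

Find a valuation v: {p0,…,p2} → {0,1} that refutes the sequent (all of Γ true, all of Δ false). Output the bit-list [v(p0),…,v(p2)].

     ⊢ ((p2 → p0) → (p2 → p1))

Enumerate valuations to refute Γ ⊢ Δ:
  v=000: Γ:[] Δ:[((p2 → p0) → (p2 → p1))=T] refutes=False
  v=001: Γ:[] Δ:[((p2 → p0) → (p2 → p1))=T] refutes=False
  v=010: Γ:[] Δ:[((p2 → p0) → (p2 → p1))=T] refutes=False
  v=011: Γ:[] Δ:[((p2 → p0) → (p2 → p1))=T] refutes=False
  v=100: Γ:[] Δ:[((p2 → p0) → (p2 → p1))=T] refutes=False
  v=101: Γ:[] Δ:[((p2 → p0) → (p2 → p1))=F] refutes=True  ← countermodel

Result: [1, 0, 1]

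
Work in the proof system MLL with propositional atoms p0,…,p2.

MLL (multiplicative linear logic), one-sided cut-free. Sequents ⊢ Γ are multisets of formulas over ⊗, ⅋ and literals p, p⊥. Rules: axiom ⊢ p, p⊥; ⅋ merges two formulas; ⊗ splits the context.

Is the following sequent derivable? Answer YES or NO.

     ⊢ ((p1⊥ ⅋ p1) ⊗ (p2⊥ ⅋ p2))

Derivation trace:
[⊗]  ⊢ ((p1⊥ ⅋ p1) ⊗ (p2⊥ ⅋ p2))
  [⅋]  ⊢ (p1⊥ ⅋ p1)
    [Ax]  ⊢ p1, p1⊥
  [⅋]  ⊢ (p2⊥ ⅋ p2)
    [Ax]  ⊢ p2, p2⊥

Result: YES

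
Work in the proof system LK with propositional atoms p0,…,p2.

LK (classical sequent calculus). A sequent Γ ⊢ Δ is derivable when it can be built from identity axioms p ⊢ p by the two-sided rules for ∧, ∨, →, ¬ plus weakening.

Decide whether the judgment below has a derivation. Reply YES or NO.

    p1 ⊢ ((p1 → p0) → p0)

Derivation trace:
[→R] p1 ⊢ ((p1 → p0) → p0)
  [→L] p1, (p1 → p0) ⊢ p0
    [Ax] p1 ⊢ p1
    [Ax] p0 ⊢ p0

Result: YES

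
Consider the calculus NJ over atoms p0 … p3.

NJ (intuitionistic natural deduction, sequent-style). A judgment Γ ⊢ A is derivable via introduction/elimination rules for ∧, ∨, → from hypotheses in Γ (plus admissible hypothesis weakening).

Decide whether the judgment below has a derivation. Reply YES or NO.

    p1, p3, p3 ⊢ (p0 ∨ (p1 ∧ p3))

Proof tree:
[Wk] p1, p3, p3 ⊢ (p0 ∨ (p1 ∧ p3))
  [∨I₂] p1, p3 ⊢ (p0 ∨ (p1 ∧ p3))
    [∧I] p1, p3 ⊢ (p1 ∧ p3)
      [Ax] p1 ⊢ p1
      [Ax] p3 ⊢ p3

Result: YES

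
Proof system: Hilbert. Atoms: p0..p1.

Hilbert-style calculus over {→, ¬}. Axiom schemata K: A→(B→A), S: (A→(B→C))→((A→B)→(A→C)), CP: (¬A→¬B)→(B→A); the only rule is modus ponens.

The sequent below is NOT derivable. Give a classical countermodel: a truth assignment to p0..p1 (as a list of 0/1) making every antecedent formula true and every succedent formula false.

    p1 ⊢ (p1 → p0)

Enumerate valuations to refute Γ ⊢ Δ:
  v=00: Γ:[p1=F] Δ:[(p1 → p0)=T] refutes=False
  v=01: Γ:[p1=T] Δ:[(p1 → p0)=F] refutes=True  ← countermodel

Result: [0, 1]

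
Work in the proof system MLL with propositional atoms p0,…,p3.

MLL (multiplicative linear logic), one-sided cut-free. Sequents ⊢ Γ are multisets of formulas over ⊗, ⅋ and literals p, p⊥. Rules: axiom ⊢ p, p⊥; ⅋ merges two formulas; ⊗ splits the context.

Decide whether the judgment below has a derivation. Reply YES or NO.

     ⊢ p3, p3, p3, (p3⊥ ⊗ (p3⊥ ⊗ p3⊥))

Proof tree:
[⊗]  ⊢ p3, p3, p3, (p3⊥ ⊗ (p3⊥ ⊗ p3⊥))
  [Ax]  ⊢ p3, p3⊥
  [⊗]  ⊢ p3, p3, (p3⊥ ⊗ p3⊥)
    [Ax]  ⊢ p3, p3⊥
    [Ax]  ⊢ p3, p3⊥

Result: YES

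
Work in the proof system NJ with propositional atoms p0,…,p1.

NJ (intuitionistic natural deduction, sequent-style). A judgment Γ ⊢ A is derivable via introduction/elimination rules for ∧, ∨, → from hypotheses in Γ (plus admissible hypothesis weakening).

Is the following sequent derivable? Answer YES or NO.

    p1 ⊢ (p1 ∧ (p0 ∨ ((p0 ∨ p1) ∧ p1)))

Proof tree:
[∧I] p1 ⊢ (p1 ∧ (p0 ∨ ((p0 ∨ p1) ∧ p1)))
  [Ax] p1 ⊢ p1
  [∨I₂] p1 ⊢ (p0 ∨ ((p0 ∨ p1) ∧ p1))
    [∧I] p1 ⊢ ((p0 ∨ p1) ∧ p1)
      [∨I₂] p1 ⊢ (p0 ∨ p1)
        [Ax] p1 ⊢ p1
      [Ax] p1 ⊢ p1

Result: YES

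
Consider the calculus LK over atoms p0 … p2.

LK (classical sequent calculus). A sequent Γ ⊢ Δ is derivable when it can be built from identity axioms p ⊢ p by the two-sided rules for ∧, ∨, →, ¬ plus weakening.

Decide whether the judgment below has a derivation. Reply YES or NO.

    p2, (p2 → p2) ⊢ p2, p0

Proof tree:
[WR] p2, (p2 → p2) ⊢ p2, p0
  [→L] p2, (p2 → p2) ⊢ p2
    [Ax] p2 ⊢ p2
    [Ax] p2 ⊢ p2

Result: YES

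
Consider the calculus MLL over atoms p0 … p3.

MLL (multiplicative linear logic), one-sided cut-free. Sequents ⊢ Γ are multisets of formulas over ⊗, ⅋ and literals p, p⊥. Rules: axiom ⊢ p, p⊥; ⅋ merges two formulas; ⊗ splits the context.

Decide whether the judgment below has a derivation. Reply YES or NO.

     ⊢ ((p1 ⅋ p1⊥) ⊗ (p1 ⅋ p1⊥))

Proof tree:
[⊗]  ⊢ ((p1 ⅋ p1⊥) ⊗ (p1 ⅋ p1⊥))
  [⅋]  ⊢ (p1 ⅋ p1⊥)
    [Ax]  ⊢ p1, p1⊥
  [⅋]  ⊢ (p1 ⅋ p1⊥)
    [Ax]  ⊢ p1, p1⊥

Result: YES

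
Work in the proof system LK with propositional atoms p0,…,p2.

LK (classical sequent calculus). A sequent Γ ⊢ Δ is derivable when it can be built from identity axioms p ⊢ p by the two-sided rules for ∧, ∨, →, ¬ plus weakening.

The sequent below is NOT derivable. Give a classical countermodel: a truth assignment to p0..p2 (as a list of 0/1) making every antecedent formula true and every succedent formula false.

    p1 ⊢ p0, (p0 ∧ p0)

Search for a countermodel by truth-table:
  v=000: Γ:[p1=F] Δ:[p0=F, (p0 ∧ p0)=F] refutes=False
  v=001: Γ:[p1=F] Δ:[p0=F, (p0 ∧ p0)=F] refutes=False
  v=010: Γ:[p1=T] Δ:[p0=F, (p0 ∧ p0)=F] refutes=True  ← countermodel

Result: [0, 1, 0]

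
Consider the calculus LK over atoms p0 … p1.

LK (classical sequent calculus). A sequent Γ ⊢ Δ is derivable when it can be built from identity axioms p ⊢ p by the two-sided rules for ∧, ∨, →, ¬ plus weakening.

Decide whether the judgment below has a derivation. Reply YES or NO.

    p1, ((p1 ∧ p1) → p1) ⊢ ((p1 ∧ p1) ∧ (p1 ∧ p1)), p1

Derivation (root first):
[WR] p1, ((p1 ∧ p1) → p1) ⊢ ((p1 ∧ p1) ∧ (p1 ∧ p1)), p1
  [→L] p1, ((p1 ∧ p1) → p1) ⊢ ((p1 ∧ p1) ∧ (p1 ∧ p1))
    [∧R] p1 ⊢ (p1 ∧ p1)
      [Ax] p1 ⊢ p1
      [Ax] p1 ⊢ p1
    [∧R] p1 ⊢ ((p1 ∧ p1) ∧ (p1 ∧ p1))
      [∧R] p1 ⊢ (p1 ∧ p1)
        [Ax] p1 ⊢ p1
        [Ax] p1 ⊢ p1
      [∧R] p1 ⊢ (p1 ∧ p1)
        [Ax] p1 ⊢ p1
        [Ax] p1 ⊢ p1

Result: YES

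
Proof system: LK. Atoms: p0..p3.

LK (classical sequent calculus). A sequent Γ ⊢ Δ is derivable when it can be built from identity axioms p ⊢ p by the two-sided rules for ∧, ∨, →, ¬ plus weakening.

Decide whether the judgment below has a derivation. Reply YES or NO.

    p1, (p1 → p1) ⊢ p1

Derivation trace:
[→L] p1, (p1 → p1) ⊢ p1
  [WL] p1, p1 ⊢ p1
    [Ax] p1 ⊢ p1
  [WL] p1, p1, p1 ⊢ p1
    [WL] p1, p1 ⊢ p1
      [Ax] p1 ⊢ p1

Result: YES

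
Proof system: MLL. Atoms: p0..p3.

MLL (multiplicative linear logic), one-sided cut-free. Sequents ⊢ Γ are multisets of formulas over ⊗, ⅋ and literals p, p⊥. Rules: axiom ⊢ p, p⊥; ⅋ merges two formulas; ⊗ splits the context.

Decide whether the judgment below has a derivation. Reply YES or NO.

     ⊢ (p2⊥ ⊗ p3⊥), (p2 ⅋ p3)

Proof tree:
[⅋]  ⊢ (p2⊥ ⊗ p3⊥), (p2 ⅋ p3)
  [⊗]  ⊢ p2, p3, (p2⊥ ⊗ p3⊥)
    [Ax]  ⊢ p2, p2⊥
    [Ax]  ⊢ p3, p3⊥

Result: YES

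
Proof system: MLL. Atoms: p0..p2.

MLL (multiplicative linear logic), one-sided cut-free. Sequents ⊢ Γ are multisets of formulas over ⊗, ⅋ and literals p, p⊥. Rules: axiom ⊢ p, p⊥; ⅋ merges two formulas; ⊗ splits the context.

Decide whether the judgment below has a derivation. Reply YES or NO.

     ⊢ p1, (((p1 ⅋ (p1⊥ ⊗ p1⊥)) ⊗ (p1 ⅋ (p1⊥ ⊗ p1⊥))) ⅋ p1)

Derivation (root first):
[⅋]  ⊢ p1, (((p1 ⅋ (p1⊥ ⊗ p1⊥)) ⊗ (p1 ⅋ (p1⊥ ⊗ p1⊥))) ⅋ p1)
  [⊗]  ⊢ p1, p1, ((p1 ⅋ (p1⊥ ⊗ p1⊥)) ⊗ (p1 ⅋ (p1⊥ ⊗ p1⊥)))
    [⅋]  ⊢ p1, (p1 ⅋ (p1⊥ ⊗ p1⊥))
      [⊗]  ⊢ p1, p1, (p1⊥ ⊗ p1⊥)
        [Ax]  ⊢ p1, p1⊥
        [Ax]  ⊢ p1, p1⊥
    [⅋]  ⊢ p1, (p1 ⅋ (p1⊥ ⊗ p1⊥))
      [⊗]  ⊢ p1, p1, (p1⊥ ⊗ p1⊥)
        [Ax]  ⊢ p1, p1⊥
        [Ax]  ⊢ p1, p1⊥

Result: YES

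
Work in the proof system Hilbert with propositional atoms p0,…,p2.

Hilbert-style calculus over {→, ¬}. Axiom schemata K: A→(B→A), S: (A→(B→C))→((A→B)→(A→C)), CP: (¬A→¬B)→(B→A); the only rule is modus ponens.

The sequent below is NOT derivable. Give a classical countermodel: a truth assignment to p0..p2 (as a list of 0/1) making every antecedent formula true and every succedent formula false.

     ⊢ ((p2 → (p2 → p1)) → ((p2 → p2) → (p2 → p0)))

Search for a countermodel by truth-table:
  v=000: Γ:[] Δ:[((p2 → (p2 → p1)) → ((p2 → p2) → (p2 → p0)))=T] refutes=False
  v=001: Γ:[] Δ:[((p2 → (p2 → p1)) → ((p2 → p2) → (p2 → p0)))=T] refutes=False
  v=010: Γ:[] Δ:[((p2 → (p2 → p1)) → ((p2 → p2) → (p2 → p0)))=T] refutes=False
  v=011: Γ:[] Δ:[((p2 → (p2 → p1)) → ((p2 → p2) → (p2 → p0)))=F] refutes=True  ← countermodel

Result: [0, 1, 1]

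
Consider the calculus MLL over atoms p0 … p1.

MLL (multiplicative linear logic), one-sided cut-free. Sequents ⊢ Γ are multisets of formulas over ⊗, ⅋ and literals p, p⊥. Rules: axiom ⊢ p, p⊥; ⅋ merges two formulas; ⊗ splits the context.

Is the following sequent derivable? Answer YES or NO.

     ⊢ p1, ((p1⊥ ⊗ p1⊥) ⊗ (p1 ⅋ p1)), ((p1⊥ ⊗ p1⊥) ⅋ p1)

Derivation trace:
[⅋]  ⊢ p1, ((p1⊥ ⊗ p1⊥) ⊗ (p1 ⅋ p1)), ((p1⊥ ⊗ p1⊥) ⅋ p1)
  [⊗]  ⊢ p1, p1, (p1⊥ ⊗ p1⊥), ((p1⊥ ⊗ p1⊥) ⊗ (p1 ⅋ p1))
    [⊗]  ⊢ p1, p1, (p1⊥ ⊗ p1⊥)
      [Ax]  ⊢ p1, p1⊥
      [Ax]  ⊢ p1, p1⊥
    [⅋]  ⊢ (p1⊥ ⊗ p1⊥), (p1 ⅋ p1)
      [⊗]  ⊢ p1, p1, (p1⊥ ⊗ p1⊥)
        [Ax]  ⊢ p1, p1⊥
        [Ax]  ⊢ p1, p1⊥

Result: YES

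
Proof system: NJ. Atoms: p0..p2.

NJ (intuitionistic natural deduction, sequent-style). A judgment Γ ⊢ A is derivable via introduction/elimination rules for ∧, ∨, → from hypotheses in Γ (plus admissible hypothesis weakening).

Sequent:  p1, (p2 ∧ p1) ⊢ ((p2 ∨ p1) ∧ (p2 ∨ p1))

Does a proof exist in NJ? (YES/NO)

Derivation trace:
[Wk] p1, (p2 ∧ p1) ⊢ ((p2 ∨ p1) ∧ (p2 ∨ p1))
  [∧I] p1 ⊢ ((p2 ∨ p1) ∧ (p2 ∨ p1))
    [∨I₂] p1 ⊢ (p2 ∨ p1)
      [Ax] p1 ⊢ p1
    [∨I₂] p1 ⊢ (p2 ∨ p1)
      [Ax] p1 ⊢ p1

Result: YES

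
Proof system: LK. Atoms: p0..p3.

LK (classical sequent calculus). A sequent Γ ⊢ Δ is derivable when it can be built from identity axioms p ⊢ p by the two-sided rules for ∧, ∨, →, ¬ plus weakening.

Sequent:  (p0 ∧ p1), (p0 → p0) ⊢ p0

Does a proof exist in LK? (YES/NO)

Proof tree:
[→L] (p0 ∧ p1), (p0 → p0) ⊢ p0
  [∧L] (p0 ∧ p1) ⊢ p0
    [WL] p0, p1 ⊢ p0
      [Ax] p0 ⊢ p0
  [Ax] p0 ⊢ p0

Result: YES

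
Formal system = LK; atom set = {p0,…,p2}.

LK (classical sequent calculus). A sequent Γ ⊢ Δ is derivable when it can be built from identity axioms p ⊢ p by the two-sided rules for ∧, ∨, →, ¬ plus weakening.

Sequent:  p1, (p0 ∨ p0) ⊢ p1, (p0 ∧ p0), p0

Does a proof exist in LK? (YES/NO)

Derivation trace:
[∨L] p1, (p0 ∨ p0) ⊢ p1, (p0 ∧ p0), p0
  [∧R] p1, p0 ⊢ p1, (p0 ∧ p0)
    [WR] p1 ⊢ p1, p0
      [Ax] p1 ⊢ p1
    [Ax] p0 ⊢ p0
  [Ax] p0 ⊢ p0

Result: YES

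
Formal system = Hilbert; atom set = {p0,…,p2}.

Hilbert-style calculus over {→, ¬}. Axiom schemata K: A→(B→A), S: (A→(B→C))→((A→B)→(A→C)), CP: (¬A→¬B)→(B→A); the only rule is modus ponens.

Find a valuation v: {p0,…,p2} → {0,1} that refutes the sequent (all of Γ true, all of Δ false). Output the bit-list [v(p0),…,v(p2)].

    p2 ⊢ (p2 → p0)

Search for a countermodel by truth-table:
  v=000: Γ:[p2=F] Δ:[(p2 → p0)=T] refutes=False
  v=001: Γ:[p2=T] Δ:[(p2 → p0)=F] refutes=True  ← countermodel

Result: [0, 0, 1]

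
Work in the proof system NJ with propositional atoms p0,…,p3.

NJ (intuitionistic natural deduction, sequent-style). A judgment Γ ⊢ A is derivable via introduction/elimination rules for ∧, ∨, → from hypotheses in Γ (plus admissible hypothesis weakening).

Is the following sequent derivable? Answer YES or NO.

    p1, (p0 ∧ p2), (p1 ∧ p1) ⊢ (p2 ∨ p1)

Proof tree:
[Wk] p1, (p0 ∧ p2), (p1 ∧ p1) ⊢ (p2 ∨ p1)
  [∨I₂] p1, (p0 ∧ p2) ⊢ (p2 ∨ p1)
    [Wk] p1, (p0 ∧ p2) ⊢ p1
      [Ax] p1 ⊢ p1

Result: YES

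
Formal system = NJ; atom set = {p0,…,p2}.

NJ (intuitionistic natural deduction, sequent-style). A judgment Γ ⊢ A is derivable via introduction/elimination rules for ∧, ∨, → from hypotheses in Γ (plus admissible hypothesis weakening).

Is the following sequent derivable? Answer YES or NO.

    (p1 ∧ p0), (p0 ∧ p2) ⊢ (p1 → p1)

Proof tree:
[Wk] (p1 ∧ p0), (p0 ∧ p2) ⊢ (p1 → p1)
  [→I] (p1 ∧ p0) ⊢ (p1 → p1)
    [Wk] p1, (p1 ∧ p0) ⊢ p1
      [Ax] p1 ⊢ p1

Result: YES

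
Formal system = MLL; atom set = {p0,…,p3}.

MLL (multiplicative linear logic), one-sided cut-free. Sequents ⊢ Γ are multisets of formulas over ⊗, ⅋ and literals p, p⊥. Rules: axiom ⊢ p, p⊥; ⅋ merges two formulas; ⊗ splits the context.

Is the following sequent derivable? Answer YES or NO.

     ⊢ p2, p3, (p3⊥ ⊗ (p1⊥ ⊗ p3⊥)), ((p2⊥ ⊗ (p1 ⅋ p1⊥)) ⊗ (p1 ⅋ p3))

Derivation trace:
[⊗]  ⊢ p2, p3, (p3⊥ ⊗ (p1⊥ ⊗ p3⊥)), ((p2⊥ ⊗ (p1 ⅋ p1⊥)) ⊗ (p1 ⅋ p3))
  [⊗]  ⊢ p2, (p2⊥ ⊗ (p1 ⅋ p1⊥))
    [Ax]  ⊢ p2, p2⊥
    [⅋]  ⊢ (p1 ⅋ p1⊥)
      [Ax]  ⊢ p1, p1⊥
  [⅋]  ⊢ p3, (p3⊥ ⊗ (p1⊥ ⊗ p3⊥)), (p1 ⅋ p3)
    [⊗]  ⊢ p3, p1, p3, (p3⊥ ⊗ (p1⊥ ⊗ p3⊥))
      [Ax]  ⊢ p3, p3⊥
      [⊗]  ⊢ p1, p3, (p1⊥ ⊗ p3⊥)
        [Ax]  ⊢ p1, p1⊥
        [Ax]  ⊢ p3, p3⊥

Result: YES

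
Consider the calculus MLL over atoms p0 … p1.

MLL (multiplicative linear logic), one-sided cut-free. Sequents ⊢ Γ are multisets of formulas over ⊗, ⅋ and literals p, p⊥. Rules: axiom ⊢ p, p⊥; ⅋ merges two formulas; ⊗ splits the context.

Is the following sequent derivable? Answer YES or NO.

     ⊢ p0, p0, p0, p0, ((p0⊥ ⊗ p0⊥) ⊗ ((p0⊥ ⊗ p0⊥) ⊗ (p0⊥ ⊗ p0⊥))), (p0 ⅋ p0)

Derivation trace:
[⅋]  ⊢ p0, p0, p0, p0, ((p0⊥ ⊗ p0⊥) ⊗ ((p0⊥ ⊗ p0⊥) ⊗ (p0⊥ ⊗ p0⊥))), (p0 ⅋ p0)
  [⊗]  ⊢ p0, p0, p0, p0, p0, p0, ((p0⊥ ⊗ p0⊥) ⊗ ((p0⊥ ⊗ p0⊥) ⊗ (p0⊥ ⊗ p0⊥)))
    [⊗]  ⊢ p0, p0, (p0⊥ ⊗ p0⊥)
      [Ax]  ⊢ p0, p0⊥
      [Ax]  ⊢ p0, p0⊥
    [⊗]  ⊢ p0, p0, p0, p0, ((p0⊥ ⊗ p0⊥) ⊗ (p0⊥ ⊗ p0⊥))
      [⊗]  ⊢ p0, p0, (p0⊥ ⊗ p0⊥)
        [Ax]  ⊢ p0, p0⊥
        [Ax]  ⊢ p0, p0⊥
      [⊗]  ⊢ p0, p0, (p0⊥ ⊗ p0⊥)
        [Ax]  ⊢ p0, p0⊥
        [Ax]  ⊢ p0, p0⊥

Result: YES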